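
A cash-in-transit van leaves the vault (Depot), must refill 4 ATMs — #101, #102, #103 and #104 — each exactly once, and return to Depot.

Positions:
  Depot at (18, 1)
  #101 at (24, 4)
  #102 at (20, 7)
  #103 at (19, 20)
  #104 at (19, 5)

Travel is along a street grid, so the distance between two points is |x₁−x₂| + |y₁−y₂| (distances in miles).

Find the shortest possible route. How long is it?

There are 12 distinct closed tours to check (reversals are equivalent).
Depot → #101 → #102 → #103 → #104 → Depot: 9+7+14+15+5 = 50
Depot → #101 → #102 → #104 → #103 → Depot: 9+7+3+15+20 = 54
Depot → #101 → #103 → #102 → #104 → Depot: 9+21+14+3+5 = 52
Depot → #101 → #103 → #104 → #102 → Depot: 9+21+15+3+8 = 56
Depot → #101 → #104 → #102 → #103 → Depot: 9+6+3+14+20 = 52
Depot → #101 → #104 → #103 → #102 → Depot: 9+6+15+14+8 = 52
Depot → #102 → #101 → #103 → #104 → Depot: 8+7+21+15+5 = 56
Depot → #102 → #101 → #104 → #103 → Depot: 8+7+6+15+20 = 56
Depot → #102 → #103 → #101 → #104 → Depot: 8+14+21+6+5 = 54
Depot → #102 → #104 → #101 → #103 → Depot: 8+3+6+21+20 = 58
Depot → #103 → #101 → #102 → #104 → Depot: 20+21+7+3+5 = 56
Depot → #103 → #102 → #101 → #104 → Depot: 20+14+7+6+5 = 52
The minimum is 50.
One optimal route: Depot → #101 → #102 → #103 → #104 → Depot (or its reverse).

Shortest round trip = 50 miles.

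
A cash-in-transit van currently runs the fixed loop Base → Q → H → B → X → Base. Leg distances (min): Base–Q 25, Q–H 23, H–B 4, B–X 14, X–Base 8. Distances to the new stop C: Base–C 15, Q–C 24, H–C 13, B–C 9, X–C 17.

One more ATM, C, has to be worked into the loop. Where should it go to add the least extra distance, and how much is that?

Minimum extra distance: 12 min, inserting C between B and X.

Insertion cost between consecutive stops i–j is d(i,C) + d(C,j) − d(i,j):
  between Base and Q: 15 + 24 − 25 = 14
  between Q and H: 24 + 13 − 23 = 14
  between H and B: 13 + 9 − 4 = 18
  between B and X: 9 + 17 − 14 = 12
  between X and Base: 17 + 15 − 8 = 24
Cheapest insertion is between B and X, adding 12.
New total = 74 + 12 = 86.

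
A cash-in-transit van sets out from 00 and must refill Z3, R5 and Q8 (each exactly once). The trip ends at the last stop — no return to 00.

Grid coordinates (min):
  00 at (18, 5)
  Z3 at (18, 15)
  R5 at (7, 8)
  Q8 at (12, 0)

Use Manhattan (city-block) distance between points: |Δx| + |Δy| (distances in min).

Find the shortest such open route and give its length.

There are 3! = 6 possible orderings.
00→Z3→R5→Q8: 10+18+13 = 41
00→Z3→Q8→R5: 10+21+13 = 44
00→R5→Z3→Q8: 14+18+21 = 53
00→R5→Q8→Z3: 14+13+21 = 48
00→Q8→Z3→R5: 11+21+18 = 50
00→Q8→R5→Z3: 11+13+18 = 42
The minimum is 41.
One shortest path: 00 → Z3 → R5 → Q8.

Minimum one-way distance = 41 min.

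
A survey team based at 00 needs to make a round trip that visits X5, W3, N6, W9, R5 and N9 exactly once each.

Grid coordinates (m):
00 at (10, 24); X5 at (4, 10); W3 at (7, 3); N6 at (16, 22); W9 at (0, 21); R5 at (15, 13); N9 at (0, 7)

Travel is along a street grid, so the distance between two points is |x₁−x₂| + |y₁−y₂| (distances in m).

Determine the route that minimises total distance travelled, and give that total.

There are 360 distinct closed tours to check (reversals are equivalent).
00→X5→W3→N6→W9→R5→N9→00: 20+10+28+17+23+21+27 = 146
00→X5→W3→N6→W9→N9→R5→00: 20+10+28+17+14+21+16 = 126
00→X5→W3→N6→R5→W9→N9→00: 20+10+28+10+23+14+27 = 132
00→X5→W3→N6→R5→N9→W9→00: 20+10+28+10+21+14+13 = 116
00→X5→W3→N6→N9→W9→R5→00: 20+10+28+31+14+23+16 = 142
00→X5→W3→N6→N9→R5→W9→00: 20+10+28+31+21+23+13 = 146
00→X5→W3→W9→N6→R5→N9→00: 20+10+25+17+10+21+27 = 130
00→X5→W3→W9→N6→N9→R5→00: 20+10+25+17+31+21+16 = 140
… (352 more)
00→N6→R5→X5→W3→N9→W9→00: 8+10+14+10+11+14+13 = 80  ← best
The minimum is 80.
One optimal route: 00 → N6 → R5 → X5 → W3 → N9 → W9 → 00 (or its reverse).

Minimum total distance: 80 m.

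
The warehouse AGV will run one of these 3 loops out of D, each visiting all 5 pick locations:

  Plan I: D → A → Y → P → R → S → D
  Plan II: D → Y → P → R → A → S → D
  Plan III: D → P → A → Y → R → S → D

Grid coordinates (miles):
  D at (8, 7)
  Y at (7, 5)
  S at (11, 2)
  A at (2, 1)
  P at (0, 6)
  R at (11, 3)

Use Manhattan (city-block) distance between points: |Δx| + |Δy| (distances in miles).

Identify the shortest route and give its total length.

40 miles — Plan III is the shortest.

Plan I: 12 + 9 + 8 + 14 + 1 + 8 = 52
Plan II: 3 + 8 + 14 + 11 + 10 + 8 = 54
Plan III: 9 + 7 + 9 + 6 + 1 + 8 = 40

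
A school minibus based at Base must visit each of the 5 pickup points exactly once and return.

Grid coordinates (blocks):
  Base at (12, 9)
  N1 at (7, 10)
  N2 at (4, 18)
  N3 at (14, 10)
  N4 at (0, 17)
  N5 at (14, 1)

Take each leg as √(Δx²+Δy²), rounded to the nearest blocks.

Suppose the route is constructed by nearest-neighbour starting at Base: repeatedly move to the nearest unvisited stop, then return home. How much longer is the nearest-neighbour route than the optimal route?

Excess over optimum: 3 blocks.

Base: N3=2, N1=5, N5=8, N2=12, N4=14 ⇒ N3
N3: N1=7, N5=9, N2=13, N4=16 ⇒ N1
N1: N2=9, N4=10, N5=11 ⇒ N2
N2: N4=4, N5=20 ⇒ N4
N4: N5=21 ⇒ N5
NN route Base → N3 → N1 → N2 → N4 → N5 → Base costs 51.
Optimal: Base → N2 → N4 → N1 → N5 → N3 → Base costs 48 (by enumerating all 60 distinct tours).
Excess = 51 − 48 = 3.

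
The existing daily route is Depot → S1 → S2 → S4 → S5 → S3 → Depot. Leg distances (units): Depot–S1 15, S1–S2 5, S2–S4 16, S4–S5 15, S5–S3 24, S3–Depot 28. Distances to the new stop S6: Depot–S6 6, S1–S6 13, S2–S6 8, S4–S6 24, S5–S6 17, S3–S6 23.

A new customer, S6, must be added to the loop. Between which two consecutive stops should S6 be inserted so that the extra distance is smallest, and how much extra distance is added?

Insertion cost between consecutive stops i–j is d(i,S6) + d(S6,j) − d(i,j):
  between Depot and S1: 6 + 13 − 15 = 4
  between S1 and S2: 13 + 8 − 5 = 16
  between S2 and S4: 8 + 24 − 16 = 16
  between S4 and S5: 24 + 17 − 15 = 26
  between S5 and S3: 17 + 23 − 24 = 16
  between S3 and Depot: 23 + 6 − 28 = 1
Cheapest insertion is between S3 and Depot, adding 1.
New total = 103 + 1 = 104.

Minimum extra distance: 1, inserting S6 between S3 and Depot.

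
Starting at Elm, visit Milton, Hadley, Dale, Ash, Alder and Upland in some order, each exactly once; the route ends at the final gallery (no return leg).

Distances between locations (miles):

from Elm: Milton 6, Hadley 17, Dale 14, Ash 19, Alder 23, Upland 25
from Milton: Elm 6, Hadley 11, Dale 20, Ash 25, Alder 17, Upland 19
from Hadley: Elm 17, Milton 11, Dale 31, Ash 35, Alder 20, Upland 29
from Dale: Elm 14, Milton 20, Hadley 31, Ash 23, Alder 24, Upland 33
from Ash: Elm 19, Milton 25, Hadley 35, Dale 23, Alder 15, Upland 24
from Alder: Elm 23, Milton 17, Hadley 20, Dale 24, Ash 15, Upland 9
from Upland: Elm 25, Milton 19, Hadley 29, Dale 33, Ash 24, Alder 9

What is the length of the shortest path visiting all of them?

Shortest open route: 91 miles.

There are 6! = 720 possible orderings.
Elm→Milton→Hadley→Dale→Ash→Alder→Upland: 6+11+31+23+15+9 = 95
Elm→Milton→Hadley→Dale→Ash→Upland→Alder: 6+11+31+23+24+9 = 104
Elm→Milton→Hadley→Dale→Alder→Ash→Upland: 6+11+31+24+15+24 = 111
Elm→Milton→Hadley→Dale→Alder→Upland→Ash: 6+11+31+24+9+24 = 105
Elm→Milton→Hadley→Dale→Upland→Ash→Alder: 6+11+31+33+24+15 = 120
Elm→Milton→Hadley→Dale→Upland→Alder→Ash: 6+11+31+33+9+15 = 105
Elm→Milton→Hadley→Ash→Dale→Alder→Upland: 6+11+35+23+24+9 = 108
Elm→Milton→Hadley→Ash→Dale→Upland→Alder: 6+11+35+23+33+9 = 117
… (712 more)
Elm→Dale→Ash→Alder→Upland→Milton→Hadley: 14+23+15+9+19+11 = 91  ← best
The minimum is 91.
One shortest path: Elm → Dale → Ash → Alder → Upland → Milton → Hadley.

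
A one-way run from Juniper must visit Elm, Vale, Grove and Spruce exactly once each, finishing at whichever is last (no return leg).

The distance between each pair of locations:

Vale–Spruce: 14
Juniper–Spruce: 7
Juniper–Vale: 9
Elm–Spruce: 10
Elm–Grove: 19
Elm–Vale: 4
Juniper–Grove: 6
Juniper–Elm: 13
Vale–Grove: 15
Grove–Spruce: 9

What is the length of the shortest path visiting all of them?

There are 4! = 24 possible orderings.
Juniper→Elm→Vale→Grove→Spruce: 13+4+15+9 = 41
Juniper→Elm→Vale→Spruce→Grove: 13+4+14+9 = 40
Juniper→Elm→Grove→Vale→Spruce: 13+19+15+14 = 61
Juniper→Elm→Grove→Spruce→Vale: 13+19+9+14 = 55
Juniper→Elm→Spruce→Vale→Grove: 13+10+14+15 = 52
Juniper→Elm→Spruce→Grove→Vale: 13+10+9+15 = 47
Juniper→Vale→Elm→Grove→Spruce: 9+4+19+9 = 41
Juniper→Vale→Elm→Spruce→Grove: 9+4+10+9 = 32
Juniper→Vale→Grove→Elm→Spruce: 9+15+19+10 = 53
Juniper→Vale→Grove→Spruce→Elm: 9+15+9+10 = 43
Juniper→Vale→Spruce→Elm→Grove: 9+14+10+19 = 52
Juniper→Vale→Spruce→Grove→Elm: 9+14+9+19 = 51
Juniper→Grove→Elm→Vale→Spruce: 6+19+4+14 = 43
Juniper→Grove→Elm→Spruce→Vale: 6+19+10+14 = 49
… (10 more)
Juniper→Grove→Spruce→Elm→Vale: 6+9+10+4 = 29  ← best
The minimum is 29.
One shortest path: Juniper → Grove → Spruce → Elm → Vale.

Minimum one-way distance = 29.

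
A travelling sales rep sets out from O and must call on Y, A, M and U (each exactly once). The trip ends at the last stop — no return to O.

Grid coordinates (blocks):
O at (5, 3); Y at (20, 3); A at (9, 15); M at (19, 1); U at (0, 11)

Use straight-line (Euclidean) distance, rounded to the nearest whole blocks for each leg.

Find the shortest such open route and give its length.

There are 4! = 24 possible orderings.
O - Y - A - M - U: 15+16+17+21 = 69
O - Y - A - U - M: 15+16+10+21 = 62
O - Y - M - A - U: 15+2+17+10 = 44
O - Y - M - U - A: 15+2+21+10 = 48
O - Y - U - A - M: 15+22+10+17 = 64
O - Y - U - M - A: 15+22+21+17 = 75
O - A - Y - M - U: 13+16+2+21 = 52
O - A - Y - U - M: 13+16+22+21 = 72
O - A - M - Y - U: 13+17+2+22 = 54
O - A - M - U - Y: 13+17+21+22 = 73
O - A - U - Y - M: 13+10+22+2 = 47
O - A - U - M - Y: 13+10+21+2 = 46
O - M - Y - A - U: 14+2+16+10 = 42
O - M - Y - U - A: 14+2+22+10 = 48
… (10 more)
O - U - A - Y - M: 9+10+16+2 = 37  ← best
The minimum is 37.
One shortest path: O → U → A → Y → M.

Minimum one-way distance = 37 blocks.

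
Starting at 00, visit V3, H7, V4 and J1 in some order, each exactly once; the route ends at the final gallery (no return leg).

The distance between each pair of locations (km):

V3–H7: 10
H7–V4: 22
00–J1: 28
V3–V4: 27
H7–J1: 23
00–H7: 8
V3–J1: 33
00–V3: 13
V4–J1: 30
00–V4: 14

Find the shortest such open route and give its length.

There are 4! = 24 possible orderings.
00 → V3 → H7 → V4 → J1: 13+10+22+30 = 75
00 → V3 → H7 → J1 → V4: 13+10+23+30 = 76
00 → V3 → V4 → H7 → J1: 13+27+22+23 = 85
00 → V3 → V4 → J1 → H7: 13+27+30+23 = 93
00 → V3 → J1 → H7 → V4: 13+33+23+22 = 91
00 → V3 → J1 → V4 → H7: 13+33+30+22 = 98
00 → H7 → V3 → V4 → J1: 8+10+27+30 = 75
00 → H7 → V3 → J1 → V4: 8+10+33+30 = 81
00 → H7 → V4 → V3 → J1: 8+22+27+33 = 90
00 → H7 → V4 → J1 → V3: 8+22+30+33 = 93
00 → H7 → J1 → V3 → V4: 8+23+33+27 = 91
00 → H7 → J1 → V4 → V3: 8+23+30+27 = 88
00 → V4 → V3 → H7 → J1: 14+27+10+23 = 74
00 → V4 → V3 → J1 → H7: 14+27+33+23 = 97
… (10 more)
The minimum is 74.
One shortest path: 00 → V4 → V3 → H7 → J1.

Shortest open route: 74 km.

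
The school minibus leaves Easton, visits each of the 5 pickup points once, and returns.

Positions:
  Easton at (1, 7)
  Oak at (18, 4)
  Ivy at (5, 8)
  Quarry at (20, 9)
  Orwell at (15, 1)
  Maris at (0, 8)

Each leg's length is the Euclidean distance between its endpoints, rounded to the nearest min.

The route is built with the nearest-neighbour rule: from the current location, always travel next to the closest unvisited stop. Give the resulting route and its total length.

Total distance 46 min via the nearest-neighbour route Easton → Maris → Ivy → Orwell → Oak → Quarry → Easton.

Easton → [Maris:1 / Ivy:4 / Orwell:15 / Oak:17 / Quarry:19] → Maris (1)
Maris → [Ivy:5 / Orwell:17 / Oak:18 / Quarry:20] → Ivy (5)
Ivy → [Orwell:12 / Oak:14 / Quarry:15] → Orwell (12)
Orwell → [Oak:4 / Quarry:9] → Oak (4)
Oak → [Quarry:5] → Quarry (5)
Return Quarry→Easton: 19.
Total = 1 + 5 + 12 + 4 + 5 + 19 = 46.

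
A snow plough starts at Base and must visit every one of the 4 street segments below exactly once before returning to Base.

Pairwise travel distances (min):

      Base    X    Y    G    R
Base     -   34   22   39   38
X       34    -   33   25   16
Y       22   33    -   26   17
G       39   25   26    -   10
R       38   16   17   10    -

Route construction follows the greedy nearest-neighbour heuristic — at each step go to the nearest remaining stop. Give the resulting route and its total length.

From Base: distances to unvisited — Y=22, X=34, R=38, G=39. Nearest is Y (22).
From Y: distances to unvisited — R=17, G=26, X=33. Nearest is R (17).
From R: distances to unvisited — G=10, X=16. Nearest is G (10).
From G: distances to unvisited — X=25. Nearest is X (25).
Return X→Base: 34.
Total = 22 + 17 + 10 + 25 + 34 = 108.

108 min along Base → Y → R → G → X → Base.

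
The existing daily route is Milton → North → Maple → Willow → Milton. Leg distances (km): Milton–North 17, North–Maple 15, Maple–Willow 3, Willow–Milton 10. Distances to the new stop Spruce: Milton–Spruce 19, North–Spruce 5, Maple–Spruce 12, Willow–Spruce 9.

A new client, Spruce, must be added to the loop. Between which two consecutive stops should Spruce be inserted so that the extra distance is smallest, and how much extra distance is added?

Insertion cost between consecutive stops i–j is d(i,Spruce) + d(Spruce,j) − d(i,j):
  between Milton and North: 19 + 5 − 17 = 7
  between North and Maple: 5 + 12 − 15 = 2
  between Maple and Willow: 12 + 9 − 3 = 18
  between Willow and Milton: 9 + 19 − 10 = 18
Cheapest insertion is between North and Maple, adding 2.
New total = 45 + 2 = 47.

+2 km — insert Spruce between North and Maple.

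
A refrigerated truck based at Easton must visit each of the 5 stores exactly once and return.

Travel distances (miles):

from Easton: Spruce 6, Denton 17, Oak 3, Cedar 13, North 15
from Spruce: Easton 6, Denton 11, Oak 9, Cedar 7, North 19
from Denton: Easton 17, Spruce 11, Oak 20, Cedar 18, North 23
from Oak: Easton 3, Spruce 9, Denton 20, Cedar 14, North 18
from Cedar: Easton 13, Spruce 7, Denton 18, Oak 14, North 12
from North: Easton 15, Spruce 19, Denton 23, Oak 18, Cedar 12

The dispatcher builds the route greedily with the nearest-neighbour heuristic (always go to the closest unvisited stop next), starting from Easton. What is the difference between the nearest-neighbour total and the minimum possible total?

From Easton: Oak=3, Spruce=6, Cedar=13, North=15, Denton=17 → choose Oak (3).
From Oak: Spruce=9, Cedar=14, North=18, Denton=20 → choose Spruce (9).
From Spruce: Cedar=7, Denton=11, North=19 → choose Cedar (7).
From Cedar: North=12, Denton=18 → choose North (12).
From North: Denton=23 → choose Denton (23).
NN route Easton → Oak → Spruce → Cedar → North → Denton → Easton costs 71.
Optimal: Easton → Spruce → Denton → Cedar → North → Oak → Easton costs 68 (by enumerating all 60 distinct tours).
Excess = 71 − 68 = 3.

3 miles longer than the optimal tour.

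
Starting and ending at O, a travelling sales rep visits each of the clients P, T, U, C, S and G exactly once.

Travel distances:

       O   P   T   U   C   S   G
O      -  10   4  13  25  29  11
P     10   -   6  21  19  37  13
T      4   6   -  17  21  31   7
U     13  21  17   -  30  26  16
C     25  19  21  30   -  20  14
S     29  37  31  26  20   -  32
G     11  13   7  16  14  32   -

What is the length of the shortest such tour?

With 6 stops there are 6!/2 = 360 distinct round trips (a route and its reverse cost the same).
O → P → T → U → C → S → G → O: 10+6+17+30+20+32+11 = 126
O → P → T → U → C → G → S → O: 10+6+17+30+14+32+29 = 138
O → P → T → U → S → C → G → O: 10+6+17+26+20+14+11 = 104
O → P → T → U → S → G → C → O: 10+6+17+26+32+14+25 = 130
O → P → T → U → G → C → S → O: 10+6+17+16+14+20+29 = 112
O → P → T → U → G → S → C → O: 10+6+17+16+32+20+25 = 126
O → P → T → C → U → S → G → O: 10+6+21+30+26+32+11 = 136
O → P → T → C → U → G → S → O: 10+6+21+30+16+32+29 = 144
… (352 more)
O → P → T → G → C → S → U → O: 10+6+7+14+20+26+13 = 96  ← best
The minimum is 96.
One optimal route: O → P → T → G → C → S → U → O (or its reverse).

Minimum total distance: 96.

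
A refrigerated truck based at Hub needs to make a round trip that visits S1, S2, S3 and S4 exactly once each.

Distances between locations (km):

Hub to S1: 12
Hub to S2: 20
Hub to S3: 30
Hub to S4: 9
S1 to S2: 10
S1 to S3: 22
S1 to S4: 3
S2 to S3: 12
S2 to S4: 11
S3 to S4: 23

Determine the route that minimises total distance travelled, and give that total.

There are 12 distinct closed tours to check (reversals are equivalent).
Hub-S1-S2-S3-S4-Hub: 12+10+12+23+9 = 66
Hub-S1-S2-S4-S3-Hub: 12+10+11+23+30 = 86
Hub-S1-S3-S2-S4-Hub: 12+22+12+11+9 = 66
Hub-S1-S3-S4-S2-Hub: 12+22+23+11+20 = 88
Hub-S1-S4-S2-S3-Hub: 12+3+11+12+30 = 68
Hub-S1-S4-S3-S2-Hub: 12+3+23+12+20 = 70
Hub-S2-S1-S3-S4-Hub: 20+10+22+23+9 = 84
Hub-S2-S1-S4-S3-Hub: 20+10+3+23+30 = 86
Hub-S2-S3-S1-S4-Hub: 20+12+22+3+9 = 66
Hub-S2-S4-S1-S3-Hub: 20+11+3+22+30 = 86
Hub-S3-S1-S2-S4-Hub: 30+22+10+11+9 = 82
Hub-S3-S2-S1-S4-Hub: 30+12+10+3+9 = 64
The minimum is 64.
One optimal route: Hub → S3 → S2 → S1 → S4 → Hub (or its reverse).

Minimum total distance: 64 km.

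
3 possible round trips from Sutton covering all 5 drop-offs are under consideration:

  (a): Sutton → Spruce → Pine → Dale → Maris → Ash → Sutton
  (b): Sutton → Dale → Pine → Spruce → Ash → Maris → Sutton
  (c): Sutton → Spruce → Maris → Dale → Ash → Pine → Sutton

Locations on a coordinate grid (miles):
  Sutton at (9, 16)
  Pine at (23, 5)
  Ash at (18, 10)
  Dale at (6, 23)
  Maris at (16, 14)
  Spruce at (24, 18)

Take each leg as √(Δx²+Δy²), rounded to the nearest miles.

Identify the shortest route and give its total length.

67 miles — (b) is the shortest.

(a): 15 + 13 + 25 + 13 + 4 + 11 = 81
(b): 8 + 25 + 13 + 10 + 4 + 7 = 67
(c): 15 + 9 + 13 + 18 + 7 + 18 = 80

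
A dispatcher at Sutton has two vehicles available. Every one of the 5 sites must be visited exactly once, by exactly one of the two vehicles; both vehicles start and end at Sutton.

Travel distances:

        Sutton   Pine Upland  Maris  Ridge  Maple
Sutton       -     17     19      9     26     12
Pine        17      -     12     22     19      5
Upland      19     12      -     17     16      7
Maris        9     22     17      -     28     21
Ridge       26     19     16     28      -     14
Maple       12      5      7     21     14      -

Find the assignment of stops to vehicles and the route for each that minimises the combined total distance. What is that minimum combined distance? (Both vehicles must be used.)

Minimum combined distance: 89.

There are 2^4 − 1 = 15 ways to divide the 5 stops into two non-empty groups. For each, the best each vehicle can do is its own shortest tour through its group:
  {Pine} + {Upland, Maris, Ridge, Maple}: 34 + 68 = 102
  {Upland} + {Pine, Maris, Ridge, Maple}: 38 + 73 = 111
  {Pine, Upland} + {Maris, Ridge, Maple}: 48 + 63 = 111
  {Maris} + {Pine, Upland, Ridge, Maple}: 18 + 71 = 89
  {Pine, Maris} + {Upland, Ridge, Maple}: 48 + 61 = 109
  {Upland, Maris} + {Pine, Ridge, Maple}: 45 + 62 = 107
  … (15 splits in total)
Best: vehicle 1 Sutton → Maris → Sutton = 18; vehicle 2 Sutton → Pine → Upland → Ridge → Maple → Sutton = 71; combined 89.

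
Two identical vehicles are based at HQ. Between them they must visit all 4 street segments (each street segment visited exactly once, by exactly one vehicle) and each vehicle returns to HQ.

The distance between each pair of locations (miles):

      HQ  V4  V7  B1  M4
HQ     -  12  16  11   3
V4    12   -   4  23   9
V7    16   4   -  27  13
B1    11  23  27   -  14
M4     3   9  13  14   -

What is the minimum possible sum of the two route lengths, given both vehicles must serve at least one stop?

Check every non-empty split of the stops between the two vehicles; for each half take its own optimal tour:
  {V4} + {V7, B1, M4}: 24 + 54 = 78
  {V7} + {V4, B1, M4}: 32 + 46 = 78
  {V4, V7} + {B1, M4}: 32 + 28 = 60
  {B1} + {V4, V7, M4}: 22 + 32 = 54
  {V4, B1} + {V7, M4}: 46 + 32 = 78
  {V7, B1} + {V4, M4}: 54 + 24 = 78
  … (7 splits in total)
Best: vehicle 1 HQ → B1 → HQ = 22; vehicle 2 HQ → V4 → V7 → M4 → HQ = 32; combined 54.

Minimum combined distance: 54 miles.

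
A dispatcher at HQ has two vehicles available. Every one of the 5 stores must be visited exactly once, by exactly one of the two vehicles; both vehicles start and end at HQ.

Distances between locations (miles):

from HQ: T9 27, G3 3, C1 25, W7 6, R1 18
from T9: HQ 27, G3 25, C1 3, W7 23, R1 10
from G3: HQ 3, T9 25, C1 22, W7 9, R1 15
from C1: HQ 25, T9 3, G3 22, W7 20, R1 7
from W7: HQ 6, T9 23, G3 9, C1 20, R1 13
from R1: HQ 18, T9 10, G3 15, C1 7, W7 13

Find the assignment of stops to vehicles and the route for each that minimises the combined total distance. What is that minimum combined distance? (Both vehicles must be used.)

Try each way of splitting the stops between the two vehicles (each non-empty) and, for each split, find the best tour for each vehicle:
  {T9} + {G3, C1, W7, R1}: 54 + 51 = 105
  {G3} + {T9, C1, W7, R1}: 6 + 56 = 62
  {T9, G3} + {C1, W7, R1}: 55 + 51 = 106
  {C1} + {T9, G3, W7, R1}: 50 + 57 = 107
  {T9, C1} + {G3, W7, R1}: 55 + 37 = 92
  {G3, C1} + {T9, W7, R1}: 50 + 56 = 106
  … (15 splits in total)
Best: vehicle 1 HQ → G3 → HQ = 6; vehicle 2 HQ → T9 → C1 → R1 → W7 → HQ = 56; combined 62.

Minimum combined distance: 62 miles.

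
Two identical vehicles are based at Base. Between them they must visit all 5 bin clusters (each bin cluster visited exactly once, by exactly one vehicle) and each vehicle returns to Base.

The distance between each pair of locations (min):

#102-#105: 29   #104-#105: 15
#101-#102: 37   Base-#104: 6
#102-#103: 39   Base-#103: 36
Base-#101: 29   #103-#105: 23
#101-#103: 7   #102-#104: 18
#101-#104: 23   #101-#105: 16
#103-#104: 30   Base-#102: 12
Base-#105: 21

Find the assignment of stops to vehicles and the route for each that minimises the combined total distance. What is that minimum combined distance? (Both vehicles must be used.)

Check every non-empty split of the stops between the two vehicles; for each half take its own optimal tour:
  {#101} + {#102, #103, #104, #105}: 58 + 95 = 153
  {#102} + {#101, #103, #104, #105}: 24 + 80 = 104
  {#101, #102} + {#103, #104, #105}: 78 + 80 = 158
  {#103} + {#101, #102, #104, #105}: 72 + 86 = 158
  {#101, #103} + {#102, #104, #105}: 72 + 62 = 134
  {#102, #103} + {#101, #104, #105}: 87 + 66 = 153
  … (15 splits in total)
Best: vehicle 1 Base → #102 → Base = 24; vehicle 2 Base → #101 → #103 → #105 → #104 → Base = 80; combined 104.

Minimum combined distance: 104 min.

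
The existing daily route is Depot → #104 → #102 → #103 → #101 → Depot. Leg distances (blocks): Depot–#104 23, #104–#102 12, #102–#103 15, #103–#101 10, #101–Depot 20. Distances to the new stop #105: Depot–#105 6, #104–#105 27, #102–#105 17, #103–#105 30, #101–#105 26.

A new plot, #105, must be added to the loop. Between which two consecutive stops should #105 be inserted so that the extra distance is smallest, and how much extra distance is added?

Insertion cost between consecutive stops i–j is d(i,#105) + d(#105,j) − d(i,j):
  between Depot and #104: 6 + 27 − 23 = 10
  between #104 and #102: 27 + 17 − 12 = 32
  between #102 and #103: 17 + 30 − 15 = 32
  between #103 and #101: 30 + 26 − 10 = 46
  between #101 and Depot: 26 + 6 − 20 = 12
Cheapest insertion is between Depot and #104, adding 10.
New total = 80 + 10 = 90.

+10 blocks — insert #105 between Depot and #104.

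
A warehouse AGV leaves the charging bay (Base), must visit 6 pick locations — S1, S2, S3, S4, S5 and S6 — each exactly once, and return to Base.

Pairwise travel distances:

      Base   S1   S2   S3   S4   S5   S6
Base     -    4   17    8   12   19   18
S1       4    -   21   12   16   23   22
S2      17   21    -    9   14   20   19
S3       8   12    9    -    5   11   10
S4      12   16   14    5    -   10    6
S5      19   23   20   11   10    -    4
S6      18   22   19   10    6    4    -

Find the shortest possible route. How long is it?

67 — the shortest possible round trip.

Base → S1 → S2 → S3 → S4 → S5 → S6 → Base: 4+21+9+5+10+4+18 = 71
Base → S1 → S2 → S3 → S4 → S6 → S5 → Base: 4+21+9+5+6+4+19 = 68
Base → S1 → S2 → S3 → S5 → S4 → S6 → Base: 4+21+9+11+10+6+18 = 79
Base → S1 → S2 → S3 → S5 → S6 → S4 → Base: 4+21+9+11+4+6+12 = 67
Base → S1 → S2 → S3 → S6 → S4 → S5 → Base: 4+21+9+10+6+10+19 = 79
Base → S1 → S2 → S3 → S6 → S5 → S4 → Base: 4+21+9+10+4+10+12 = 70
Base → S1 → S2 → S4 → S3 → S5 → S6 → Base: 4+21+14+5+11+4+18 = 77
Base → S1 → S2 → S4 → S3 → S6 → S5 → Base: 4+21+14+5+10+4+19 = 77
… (352 more)
The minimum is 67.
One optimal route: Base → S1 → S2 → S3 → S5 → S6 → S4 → Base (or its reverse).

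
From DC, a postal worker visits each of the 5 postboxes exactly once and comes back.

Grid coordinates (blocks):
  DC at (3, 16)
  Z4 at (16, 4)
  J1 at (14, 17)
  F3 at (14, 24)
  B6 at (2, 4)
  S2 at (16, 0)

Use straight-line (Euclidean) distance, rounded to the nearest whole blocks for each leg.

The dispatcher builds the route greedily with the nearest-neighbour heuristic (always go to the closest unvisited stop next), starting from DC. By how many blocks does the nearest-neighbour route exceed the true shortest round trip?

DC: J1=11, B6=12, F3=14, Z4=18, S2=21 ⇒ J1
J1: F3=7, Z4=13, S2=17, B6=18 ⇒ F3
F3: Z4=20, B6=23, S2=24 ⇒ Z4
Z4: S2=4, B6=14 ⇒ S2
S2: B6=15 ⇒ B6
NN route DC → J1 → F3 → Z4 → S2 → B6 → DC costs 69.
Optimal: DC → F3 → J1 → Z4 → S2 → B6 → DC costs 65 (by enumerating all 60 distinct tours).
Excess = 69 − 65 = 4.

4 blocks longer than the optimal tour.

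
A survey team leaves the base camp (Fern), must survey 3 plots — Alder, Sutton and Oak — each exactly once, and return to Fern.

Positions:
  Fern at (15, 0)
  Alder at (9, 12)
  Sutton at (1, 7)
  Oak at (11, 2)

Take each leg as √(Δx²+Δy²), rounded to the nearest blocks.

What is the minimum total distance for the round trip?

Fern - Alder - Sutton - Oak - Fern: 13+9+11+4 = 37
Fern - Alder - Oak - Sutton - Fern: 13+10+11+16 = 50
Fern - Sutton - Alder - Oak - Fern: 16+9+10+4 = 39
The minimum is 37.
One optimal route: Fern → Alder → Sutton → Oak → Fern (or its reverse).

Shortest round trip = 37 blocks.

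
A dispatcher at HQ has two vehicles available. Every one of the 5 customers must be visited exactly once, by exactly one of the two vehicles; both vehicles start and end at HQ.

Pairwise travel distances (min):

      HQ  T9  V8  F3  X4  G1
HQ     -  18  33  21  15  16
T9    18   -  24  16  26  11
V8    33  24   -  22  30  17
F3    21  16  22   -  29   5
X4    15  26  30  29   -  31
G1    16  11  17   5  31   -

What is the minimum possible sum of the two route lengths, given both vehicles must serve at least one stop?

115 min — the smallest possible combined total.

Try each way of splitting the stops between the two vehicles (each non-empty) and, for each split, find the best tour for each vehicle:
  {T9} + {V8, F3, X4, G1}: 36 + 88 = 124
  {V8} + {T9, F3, X4, G1}: 66 + 78 = 144
  {T9, V8} + {F3, X4, G1}: 75 + 65 = 140
  {F3} + {T9, V8, X4, G1}: 42 + 91 = 133
  {T9, F3} + {V8, X4, G1}: 55 + 78 = 133
  {V8, F3} + {T9, X4, G1}: 76 + 68 = 144
  … (15 splits in total)
  {X4} + {T9, V8, F3, G1}: 30 + 85 = 115  ← best
Best: vehicle 1 HQ → X4 → HQ = 30; vehicle 2 HQ → T9 → V8 → F3 → G1 → HQ = 85; combined 115.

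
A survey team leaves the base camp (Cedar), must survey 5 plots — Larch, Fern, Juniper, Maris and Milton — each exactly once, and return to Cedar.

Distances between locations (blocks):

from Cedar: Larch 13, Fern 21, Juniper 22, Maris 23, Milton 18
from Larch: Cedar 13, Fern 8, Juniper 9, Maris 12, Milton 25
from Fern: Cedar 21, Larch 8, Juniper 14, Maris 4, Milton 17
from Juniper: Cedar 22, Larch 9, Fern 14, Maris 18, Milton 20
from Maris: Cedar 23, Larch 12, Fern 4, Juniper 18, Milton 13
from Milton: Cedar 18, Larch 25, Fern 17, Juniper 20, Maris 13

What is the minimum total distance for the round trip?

There are 60 distinct closed tours to check (reversals are equivalent).
Cedar → Larch → Fern → Juniper → Maris → Milton → Cedar: 13+8+14+18+13+18 = 84
Cedar → Larch → Fern → Juniper → Milton → Maris → Cedar: 13+8+14+20+13+23 = 91
Cedar → Larch → Fern → Maris → Juniper → Milton → Cedar: 13+8+4+18+20+18 = 81
Cedar → Larch → Fern → Maris → Milton → Juniper → Cedar: 13+8+4+13+20+22 = 80
Cedar → Larch → Fern → Milton → Juniper → Maris → Cedar: 13+8+17+20+18+23 = 99
Cedar → Larch → Fern → Milton → Maris → Juniper → Cedar: 13+8+17+13+18+22 = 91
Cedar → Larch → Juniper → Fern → Maris → Milton → Cedar: 13+9+14+4+13+18 = 71
Cedar → Larch → Juniper → Fern → Milton → Maris → Cedar: 13+9+14+17+13+23 = 89
Cedar → Larch → Juniper → Maris → Fern → Milton → Cedar: 13+9+18+4+17+18 = 79
Cedar → Larch → Juniper → Maris → Milton → Fern → Cedar: 13+9+18+13+17+21 = 91
Cedar → Larch → Juniper → Milton → Fern → Maris → Cedar: 13+9+20+17+4+23 = 86
Cedar → Larch → Juniper → Milton → Maris → Fern → Cedar: 13+9+20+13+4+21 = 80
Cedar → Larch → Maris → Fern → Juniper → Milton → Cedar: 13+12+4+14+20+18 = 81
Cedar → Larch → Maris → Fern → Milton → Juniper → Cedar: 13+12+4+17+20+22 = 88
… (46 more)
The minimum is 71.
One optimal route: Cedar → Larch → Juniper → Fern → Maris → Milton → Cedar (or its reverse).

71 blocks — the shortest possible round trip.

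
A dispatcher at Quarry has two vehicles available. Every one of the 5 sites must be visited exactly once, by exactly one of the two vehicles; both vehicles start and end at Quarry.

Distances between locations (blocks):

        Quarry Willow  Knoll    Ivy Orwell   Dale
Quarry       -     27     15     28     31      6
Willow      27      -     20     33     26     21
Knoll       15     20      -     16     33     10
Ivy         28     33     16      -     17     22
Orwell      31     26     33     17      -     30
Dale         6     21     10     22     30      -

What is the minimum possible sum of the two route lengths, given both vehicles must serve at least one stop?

113 blocks — the smallest possible combined total.

Try each way of splitting the stops between the two vehicles (each non-empty) and, for each split, find the best tour for each vehicle:
  {Willow} + {Knoll, Ivy, Orwell, Dale}: 54 + 80 = 134
  {Knoll} + {Willow, Ivy, Orwell, Dale}: 30 + 98 = 128
  {Willow, Knoll} + {Ivy, Orwell, Dale}: 62 + 76 = 138
  {Ivy} + {Willow, Knoll, Orwell, Dale}: 56 + 93 = 149
  {Willow, Ivy} + {Knoll, Orwell, Dale}: 88 + 80 = 168
  {Knoll, Ivy} + {Willow, Orwell, Dale}: 59 + 84 = 143
  … (15 splits in total)
  {Willow, Knoll, Ivy, Orwell} + {Dale}: 101 + 12 = 113  ← best
Best: vehicle 1 Quarry → Willow → Orwell → Ivy → Knoll → Quarry = 101; vehicle 2 Quarry → Dale → Quarry = 12; combined 113.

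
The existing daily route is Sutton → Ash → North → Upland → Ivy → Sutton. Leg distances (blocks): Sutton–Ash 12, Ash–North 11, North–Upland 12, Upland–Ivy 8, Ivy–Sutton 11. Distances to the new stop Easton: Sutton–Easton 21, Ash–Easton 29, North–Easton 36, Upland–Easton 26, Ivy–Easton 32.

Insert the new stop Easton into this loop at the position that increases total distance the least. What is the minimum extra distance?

Adding 38 blocks by placing Easton on the Sutton–Ash leg.

Insertion cost between consecutive stops i–j is d(i,Easton) + d(Easton,j) − d(i,j):
  between Sutton and Ash: 21 + 29 − 12 = 38
  between Ash and North: 29 + 36 − 11 = 54
  between North and Upland: 36 + 26 − 12 = 50
  between Upland and Ivy: 26 + 32 − 8 = 50
  between Ivy and Sutton: 32 + 21 − 11 = 42
Cheapest insertion is between Sutton and Ash, adding 38.
New total = 54 + 38 = 92.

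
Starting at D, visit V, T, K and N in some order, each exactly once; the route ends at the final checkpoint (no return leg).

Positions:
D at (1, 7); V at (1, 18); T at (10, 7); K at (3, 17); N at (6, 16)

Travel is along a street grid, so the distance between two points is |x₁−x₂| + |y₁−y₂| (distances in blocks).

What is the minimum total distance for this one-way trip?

There are 4! = 24 possible orderings.
D → V → T → K → N: 11+20+17+4 = 52
D → V → T → N → K: 11+20+13+4 = 48
D → V → K → T → N: 11+3+17+13 = 44
D → V → K → N → T: 11+3+4+13 = 31
D → V → N → T → K: 11+7+13+17 = 48
D → V → N → K → T: 11+7+4+17 = 39
D → T → V → K → N: 9+20+3+4 = 36
D → T → V → N → K: 9+20+7+4 = 40
D → T → K → V → N: 9+17+3+7 = 36
D → T → K → N → V: 9+17+4+7 = 37
D → T → N → V → K: 9+13+7+3 = 32
D → T → N → K → V: 9+13+4+3 = 29
D → K → V → T → N: 12+3+20+13 = 48
D → K → V → N → T: 12+3+7+13 = 35
… (10 more)
The minimum is 29.
One shortest path: D → T → N → K → V.

29 blocks — the minimum one-way total.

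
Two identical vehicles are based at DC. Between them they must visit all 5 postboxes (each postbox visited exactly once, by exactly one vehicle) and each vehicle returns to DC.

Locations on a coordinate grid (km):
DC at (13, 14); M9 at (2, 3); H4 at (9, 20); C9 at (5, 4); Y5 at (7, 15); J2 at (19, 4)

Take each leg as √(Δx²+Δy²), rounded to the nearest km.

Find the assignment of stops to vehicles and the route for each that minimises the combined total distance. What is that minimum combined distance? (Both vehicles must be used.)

Minimum combined distance: 62 km.

Check every non-empty split of the stops between the two vehicles; for each half take its own optimal tour:
  {M9} + {H4, C9, Y5, J2}: 32 + 49 = 81
  {H4} + {M9, C9, Y5, J2}: 14 + 48 = 62
  {M9, H4} + {C9, Y5, J2}: 41 + 43 = 84
  {C9} + {M9, H4, Y5, J2}: 26 + 54 = 80
  {M9, C9} + {H4, Y5, J2}: 32 + 40 = 72
  {H4, C9} + {M9, Y5, J2}: 36 + 48 = 84
  … (15 splits in total)
Best: vehicle 1 DC → H4 → DC = 14; vehicle 2 DC → Y5 → M9 → C9 → J2 → DC = 48; combined 62.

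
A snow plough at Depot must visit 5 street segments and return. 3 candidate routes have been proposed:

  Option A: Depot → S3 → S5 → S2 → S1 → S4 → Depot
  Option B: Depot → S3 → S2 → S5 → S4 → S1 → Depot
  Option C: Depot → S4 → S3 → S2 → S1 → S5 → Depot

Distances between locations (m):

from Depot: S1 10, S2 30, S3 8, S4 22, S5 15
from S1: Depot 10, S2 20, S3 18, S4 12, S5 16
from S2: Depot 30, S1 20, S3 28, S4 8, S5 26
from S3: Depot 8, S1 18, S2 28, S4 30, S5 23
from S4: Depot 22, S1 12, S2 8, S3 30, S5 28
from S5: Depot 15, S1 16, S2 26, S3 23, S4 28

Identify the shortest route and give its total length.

Option A: 8 + 23 + 26 + 20 + 12 + 22 = 111
Option B: 8 + 28 + 26 + 28 + 12 + 10 = 112
Option C: 22 + 30 + 28 + 20 + 16 + 15 = 131

Shortest is Option A, total 111 m.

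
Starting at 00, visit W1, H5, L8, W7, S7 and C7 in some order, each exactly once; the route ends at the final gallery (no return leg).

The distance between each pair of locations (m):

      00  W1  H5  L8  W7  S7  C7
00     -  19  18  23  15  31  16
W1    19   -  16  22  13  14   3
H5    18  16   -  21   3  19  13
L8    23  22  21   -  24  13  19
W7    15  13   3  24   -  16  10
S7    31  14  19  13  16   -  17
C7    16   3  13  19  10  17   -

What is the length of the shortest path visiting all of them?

There are 6! = 720 possible orderings.
00 - W1 - H5 - L8 - W7 - S7 - C7: 19+16+21+24+16+17 = 113
00 - W1 - H5 - L8 - W7 - C7 - S7: 19+16+21+24+10+17 = 107
00 - W1 - H5 - L8 - S7 - W7 - C7: 19+16+21+13+16+10 = 95
00 - W1 - H5 - L8 - S7 - C7 - W7: 19+16+21+13+17+10 = 96
00 - W1 - H5 - L8 - C7 - W7 - S7: 19+16+21+19+10+16 = 101
00 - W1 - H5 - L8 - C7 - S7 - W7: 19+16+21+19+17+16 = 108
00 - W1 - H5 - W7 - L8 - S7 - C7: 19+16+3+24+13+17 = 92
00 - W1 - H5 - W7 - L8 - C7 - S7: 19+16+3+24+19+17 = 98
… (712 more)
00 - H5 - W7 - C7 - W1 - S7 - L8: 18+3+10+3+14+13 = 61  ← best
The minimum is 61.
One shortest path: 00 → H5 → W7 → C7 → W1 → S7 → L8.

Minimum one-way distance = 61 m.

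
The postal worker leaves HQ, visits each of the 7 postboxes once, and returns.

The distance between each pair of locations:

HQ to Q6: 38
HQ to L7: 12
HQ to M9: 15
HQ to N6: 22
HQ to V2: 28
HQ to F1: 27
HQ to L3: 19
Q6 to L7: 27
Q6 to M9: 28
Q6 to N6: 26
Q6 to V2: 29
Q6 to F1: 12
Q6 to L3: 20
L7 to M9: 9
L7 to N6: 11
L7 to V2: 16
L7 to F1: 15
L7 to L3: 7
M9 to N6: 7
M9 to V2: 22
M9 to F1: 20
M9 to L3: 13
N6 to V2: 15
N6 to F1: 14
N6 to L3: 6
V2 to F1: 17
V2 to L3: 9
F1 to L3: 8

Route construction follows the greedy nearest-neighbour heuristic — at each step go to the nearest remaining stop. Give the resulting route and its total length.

Total distance 121 via the nearest-neighbour route HQ → L7 → L3 → N6 → M9 → F1 → Q6 → V2 → HQ.

HQ → [L7:12 / M9:15 / L3:19 / N6:22 / F1:27 / V2:28 / Q6:38] → L7 (12)
L7 → [L3:7 / M9:9 / N6:11 / F1:15 / V2:16 / Q6:27] → L3 (7)
L3 → [N6:6 / F1:8 / V2:9 / M9:13 / Q6:20] → N6 (6)
N6 → [M9:7 / F1:14 / V2:15 / Q6:26] → M9 (7)
M9 → [F1:20 / V2:22 / Q6:28] → F1 (20)
F1 → [Q6:12 / V2:17] → Q6 (12)
Q6 → [V2:29] → V2 (29)
Return V2→HQ: 28.
Total = 12 + 7 + 6 + 7 + 20 + 12 + 29 + 28 = 121.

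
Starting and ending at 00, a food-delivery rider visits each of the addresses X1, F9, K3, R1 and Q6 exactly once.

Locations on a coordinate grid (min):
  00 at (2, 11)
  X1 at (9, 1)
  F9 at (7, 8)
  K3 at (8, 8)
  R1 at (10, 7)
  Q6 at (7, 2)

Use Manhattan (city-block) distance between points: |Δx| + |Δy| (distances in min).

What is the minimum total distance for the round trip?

00→X1→F9→K3→R1→Q6→00: 17+9+1+3+8+14 = 52
00→X1→F9→K3→Q6→R1→00: 17+9+1+7+8+12 = 54
00→X1→F9→R1→K3→Q6→00: 17+9+4+3+7+14 = 54
00→X1→F9→R1→Q6→K3→00: 17+9+4+8+7+9 = 54
00→X1→F9→Q6→K3→R1→00: 17+9+6+7+3+12 = 54
00→X1→F9→Q6→R1→K3→00: 17+9+6+8+3+9 = 52
00→X1→K3→F9→R1→Q6→00: 17+8+1+4+8+14 = 52
00→X1→K3→F9→Q6→R1→00: 17+8+1+6+8+12 = 52
00→X1→K3→R1→F9→Q6→00: 17+8+3+4+6+14 = 52
00→X1→K3→R1→Q6→F9→00: 17+8+3+8+6+8 = 50
00→X1→K3→Q6→F9→R1→00: 17+8+7+6+4+12 = 54
00→X1→K3→Q6→R1→F9→00: 17+8+7+8+4+8 = 52
00→X1→R1→F9→K3→Q6→00: 17+7+4+1+7+14 = 50
00→X1→R1→F9→Q6→K3→00: 17+7+4+6+7+9 = 50
… (46 more)
00→F9→K3→R1→X1→Q6→00: 8+1+3+7+3+14 = 36  ← best
The minimum is 36.
One optimal route: 00 → F9 → K3 → R1 → X1 → Q6 → 00 (or its reverse).

Minimum total distance: 36 min.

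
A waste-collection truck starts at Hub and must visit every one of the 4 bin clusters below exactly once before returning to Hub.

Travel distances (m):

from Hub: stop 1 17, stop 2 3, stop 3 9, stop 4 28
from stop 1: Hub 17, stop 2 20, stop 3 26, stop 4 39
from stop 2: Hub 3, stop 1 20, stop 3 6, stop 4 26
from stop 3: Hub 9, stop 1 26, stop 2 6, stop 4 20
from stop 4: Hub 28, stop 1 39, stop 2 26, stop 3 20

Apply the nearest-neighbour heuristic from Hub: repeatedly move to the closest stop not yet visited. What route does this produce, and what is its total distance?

From Hub: distances to unvisited — stop 2=3, stop 3=9, stop 1=17, stop 4=28. Nearest is stop 2 (3).
From stop 2: distances to unvisited — stop 3=6, stop 1=20, stop 4=26. Nearest is stop 3 (6).
From stop 3: distances to unvisited — stop 4=20, stop 1=26. Nearest is stop 4 (20).
From stop 4: distances to unvisited — stop 1=39. Nearest is stop 1 (39).
Return stop 1→Hub: 17.
Total = 3 + 6 + 20 + 39 + 17 = 85.

Nearest-neighbour total = 85 m; route Hub → stop 2 → stop 3 → stop 4 → stop 1 → Hub.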